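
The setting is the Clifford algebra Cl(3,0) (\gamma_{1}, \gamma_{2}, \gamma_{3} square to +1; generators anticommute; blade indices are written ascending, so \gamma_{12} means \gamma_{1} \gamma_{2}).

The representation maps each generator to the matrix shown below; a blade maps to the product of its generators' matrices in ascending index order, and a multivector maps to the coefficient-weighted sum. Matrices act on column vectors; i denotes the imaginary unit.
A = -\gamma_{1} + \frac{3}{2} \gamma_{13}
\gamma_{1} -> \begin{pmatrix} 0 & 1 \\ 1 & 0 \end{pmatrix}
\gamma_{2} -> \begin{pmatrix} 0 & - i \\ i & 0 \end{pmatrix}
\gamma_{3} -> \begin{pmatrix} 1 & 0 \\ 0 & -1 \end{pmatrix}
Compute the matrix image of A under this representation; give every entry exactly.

Bivector images (products of the table entries): rho(\gamma_{13}) = rho(\gamma_{1})rho(\gamma_{3}) = \begin{pmatrix} 0 & -1 \\ 1 & 0 \end{pmatrix}.
M = (-1)*rho(\gamma_{1}) + (\frac{3}{2})*rho(\gamma_{13}), summed entrywise:
Answer: \begin{pmatrix} 0 & - \frac{5}{2} \\ \frac{1}{2} & 0 \end{pmatrix}


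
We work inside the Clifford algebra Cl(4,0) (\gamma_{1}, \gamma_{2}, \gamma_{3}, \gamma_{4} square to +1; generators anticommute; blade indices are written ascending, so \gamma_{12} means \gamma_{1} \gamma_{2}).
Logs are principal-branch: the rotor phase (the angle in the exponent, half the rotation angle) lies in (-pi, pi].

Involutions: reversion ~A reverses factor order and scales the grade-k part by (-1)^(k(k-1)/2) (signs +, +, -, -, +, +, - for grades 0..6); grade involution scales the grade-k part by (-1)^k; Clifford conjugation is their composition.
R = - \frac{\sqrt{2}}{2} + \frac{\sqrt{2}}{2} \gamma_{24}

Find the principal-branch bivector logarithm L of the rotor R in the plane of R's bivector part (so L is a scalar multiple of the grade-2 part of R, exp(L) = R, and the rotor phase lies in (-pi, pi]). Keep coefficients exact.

The scalar part of R is - \frac{\sqrt{2}}{2}, which fixes the principal-branch rotor phase; the unit plane is then the bivector part divided by the sine of that phase, and L is that plane scaled by the phase.
Concretely: cos(phase) = - \frac{\sqrt{2}}{2} gives phase = ±\frac{3 \pi}{4}, and since phase/sin(phase) is even the sign is immaterial: L = (phase/sin(phase)) * <R>_2 = (\frac{3 \sqrt{2} \pi}{4}) * <R>_2.
Answer: \frac{3 \pi}{4} \gamma_{24}


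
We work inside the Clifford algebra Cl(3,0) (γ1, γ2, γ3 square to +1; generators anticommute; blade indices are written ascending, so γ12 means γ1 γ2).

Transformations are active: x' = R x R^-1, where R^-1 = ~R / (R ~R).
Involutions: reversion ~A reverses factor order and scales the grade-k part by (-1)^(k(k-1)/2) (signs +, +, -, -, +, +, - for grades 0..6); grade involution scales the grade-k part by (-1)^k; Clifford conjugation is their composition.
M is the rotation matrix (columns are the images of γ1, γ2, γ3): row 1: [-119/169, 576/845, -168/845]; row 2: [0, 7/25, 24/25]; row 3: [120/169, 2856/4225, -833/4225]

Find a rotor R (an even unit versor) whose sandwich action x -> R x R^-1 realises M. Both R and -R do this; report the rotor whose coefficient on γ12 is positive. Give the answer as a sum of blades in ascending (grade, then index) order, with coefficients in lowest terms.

Method: write R = a + b12*γ12 + b13*γ13 + b23*γ23 with a^2 + b12^2 + b13^2 + b23^2 = 1 (so R^-1 = ~R). Expanding the columns R e_j ~R gives tr M = 4a^2 - 1 and, from the antisymmetric part, M21 - M12 = -4a*b12, M13 - M31 = 4a*b13, M32 - M23 = -4a*b23.
Here tr M = -105/169, so a^2 = (1 + tr M)/4 = 16/169 and a = ±4/13. Taking a = 4/13: M21 - M12 = -576/845, M13 - M31 = -768/845, M32 - M23 = -48/169, giving b12 = 36/65, b13 = -48/65, b23 = 3/13, i.e. R = 4/13 + 36/65*γ12 - 48/65*γ13 + 3/13*γ23.
Its γ12 coefficient is already positive.
Answer: 4/13 + 36/65*γ12 - 48/65*γ13 + 3/13*γ23. Note: both R and -R realise this M (trace -105/169); the covering map identifies them, and the γ12-coefficient sign is the tie-breaker.


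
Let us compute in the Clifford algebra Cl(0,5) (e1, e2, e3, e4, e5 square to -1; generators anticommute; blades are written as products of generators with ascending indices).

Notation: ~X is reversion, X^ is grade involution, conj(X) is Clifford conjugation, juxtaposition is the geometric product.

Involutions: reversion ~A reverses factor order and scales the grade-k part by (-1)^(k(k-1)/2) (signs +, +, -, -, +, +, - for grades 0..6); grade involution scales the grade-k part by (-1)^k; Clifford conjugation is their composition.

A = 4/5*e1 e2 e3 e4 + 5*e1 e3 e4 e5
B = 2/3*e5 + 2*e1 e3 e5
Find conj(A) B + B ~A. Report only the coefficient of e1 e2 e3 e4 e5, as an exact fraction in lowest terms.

first term: 10*e4 - 10/3*e1 e3 e4 + 8/5*e2 e4 e5 + 8/15*e1 e2 e3 e4 e5
second term: -10*e4 + 10/3*e1 e3 e4 + 8/5*e2 e4 e5 + 8/15*e1 e2 e3 e4 e5
Answer: 16/15


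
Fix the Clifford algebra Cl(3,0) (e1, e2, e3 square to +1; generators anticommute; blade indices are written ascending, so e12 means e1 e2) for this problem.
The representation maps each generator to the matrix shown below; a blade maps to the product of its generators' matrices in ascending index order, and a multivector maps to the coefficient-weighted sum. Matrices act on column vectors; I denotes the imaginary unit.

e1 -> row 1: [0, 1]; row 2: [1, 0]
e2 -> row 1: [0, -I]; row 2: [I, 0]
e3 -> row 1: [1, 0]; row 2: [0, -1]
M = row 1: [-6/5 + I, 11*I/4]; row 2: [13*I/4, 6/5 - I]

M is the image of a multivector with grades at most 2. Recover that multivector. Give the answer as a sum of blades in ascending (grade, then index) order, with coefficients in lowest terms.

Method: 1, rho(e1), rho(e2), rho(e3) form a trace-orthogonal basis of the 2x2 complex matrices (tr(X Y) = 2 if X = Y, else 0), so M = m0*1 + m1*rho(e1) + m2*rho(e2) + m3*rho(e3) with m0 = tr(M)/2 = 0, m1 = tr(M rho(e1))/2 = 3*I, m2 = tr(M rho(e2))/2 = 1/4, m3 = tr(M rho(e3))/2 = -6/5 + I.
Multiplying table entries, the bivector images are rho(e12) = I*rho(e3), rho(e13) = -I*rho(e2), rho(e23) = I*rho(e1); with real blade coefficients the real parts of m0..m3 are the coefficients of 1, e1, e2, e3 and the imaginary parts give the bivectors (e23: Im m1, e13: -Im m2, e12: Im m3).
Answer: 1/4*e2 - 6/5*e3 + e12 + 3*e23


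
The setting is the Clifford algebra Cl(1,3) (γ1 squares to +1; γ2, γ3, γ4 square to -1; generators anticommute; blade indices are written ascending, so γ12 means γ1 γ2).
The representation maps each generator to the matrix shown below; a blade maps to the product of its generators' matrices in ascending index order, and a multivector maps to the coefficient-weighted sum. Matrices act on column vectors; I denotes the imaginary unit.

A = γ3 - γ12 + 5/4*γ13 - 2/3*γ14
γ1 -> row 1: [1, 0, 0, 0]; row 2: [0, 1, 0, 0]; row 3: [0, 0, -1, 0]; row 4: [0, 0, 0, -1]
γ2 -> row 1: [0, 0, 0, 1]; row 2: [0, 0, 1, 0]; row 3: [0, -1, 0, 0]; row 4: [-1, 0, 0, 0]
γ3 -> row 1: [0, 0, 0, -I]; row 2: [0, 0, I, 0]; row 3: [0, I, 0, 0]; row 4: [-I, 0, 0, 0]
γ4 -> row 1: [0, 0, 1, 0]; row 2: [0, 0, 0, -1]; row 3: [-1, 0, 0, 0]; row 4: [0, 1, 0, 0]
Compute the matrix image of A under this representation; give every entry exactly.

Bivector images (products of the table entries): rho(γ12) = rho(γ1)rho(γ2) = row 1: [0, 0, 0, 1]; row 2: [0, 0, 1, 0]; row 3: [0, 1, 0, 0]; row 4: [1, 0, 0, 0]; rho(γ13) = rho(γ1)rho(γ3) = row 1: [0, 0, 0, -I]; row 2: [0, 0, I, 0]; row 3: [0, -I, 0, 0]; row 4: [I, 0, 0, 0]; rho(γ14) = rho(γ1)rho(γ4) = row 1: [0, 0, 1, 0]; row 2: [0, 0, 0, -1]; row 3: [1, 0, 0, 0]; row 4: [0, -1, 0, 0].
M = (1)*rho(γ3) + (-1)*rho(γ12) + (5/4)*rho(γ13) + (-2/3)*rho(γ14), summed entrywise:
Answer: row 1: [0, 0, -2/3, -1 - 9*I/4]; row 2: [0, 0, -1 + 9*I/4, 2/3]; row 3: [-2/3, -1 - I/4, 0, 0]; row 4: [-1 + I/4, 2/3, 0, 0]


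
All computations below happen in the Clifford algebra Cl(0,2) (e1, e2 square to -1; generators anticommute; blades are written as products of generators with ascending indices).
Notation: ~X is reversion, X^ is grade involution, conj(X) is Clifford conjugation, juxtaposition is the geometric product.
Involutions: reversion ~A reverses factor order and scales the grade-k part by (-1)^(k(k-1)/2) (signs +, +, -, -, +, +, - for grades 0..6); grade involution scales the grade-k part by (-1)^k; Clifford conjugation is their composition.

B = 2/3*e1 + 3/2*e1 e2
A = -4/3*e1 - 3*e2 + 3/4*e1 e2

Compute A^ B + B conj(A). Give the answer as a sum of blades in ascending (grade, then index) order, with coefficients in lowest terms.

first term: -145/72 + 9/2*e1 - 3/2*e2 - 2*e1 e2
second term: 17/72 - 9/2*e1 + 5/2*e2 + 2*e1 e2
Answer: -16/9 + e2


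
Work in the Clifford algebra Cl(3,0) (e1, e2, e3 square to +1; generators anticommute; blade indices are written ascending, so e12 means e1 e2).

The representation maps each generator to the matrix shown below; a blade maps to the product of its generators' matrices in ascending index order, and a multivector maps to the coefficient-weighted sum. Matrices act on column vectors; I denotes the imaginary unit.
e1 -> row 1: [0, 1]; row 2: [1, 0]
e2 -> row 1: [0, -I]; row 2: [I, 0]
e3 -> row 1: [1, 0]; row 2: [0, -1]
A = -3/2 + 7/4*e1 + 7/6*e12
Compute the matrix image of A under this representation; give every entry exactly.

Bivector images (products of the table entries): rho(e12) = rho(e1)rho(e2) = row 1: [I, 0]; row 2: [0, -I].
M = (-3/2)*1 + (7/4)*rho(e1) + (7/6)*rho(e12), summed entrywise (1 is the identity matrix):
Answer: row 1: [-3/2 + 7*I/6, 7/4]; row 2: [7/4, -3/2 - 7*I/6]


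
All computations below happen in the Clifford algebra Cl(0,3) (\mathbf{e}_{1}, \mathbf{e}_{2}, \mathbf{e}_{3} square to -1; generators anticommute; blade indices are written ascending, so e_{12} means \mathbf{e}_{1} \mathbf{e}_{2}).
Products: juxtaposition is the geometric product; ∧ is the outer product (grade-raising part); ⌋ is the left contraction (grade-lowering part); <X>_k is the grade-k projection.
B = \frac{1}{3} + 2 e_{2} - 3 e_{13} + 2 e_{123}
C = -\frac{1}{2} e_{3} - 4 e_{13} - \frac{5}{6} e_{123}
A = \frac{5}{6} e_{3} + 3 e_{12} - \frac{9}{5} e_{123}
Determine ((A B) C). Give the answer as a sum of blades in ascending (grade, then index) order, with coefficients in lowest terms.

step 1: -\frac{18}{5} - \frac{17}{2} e_{1} + \frac{27}{5} e_{2} - \frac{103}{18} e_{3} - \frac{2}{3} e_{12} - \frac{18}{5} e_{13} - \frac{32}{3} e_{23} - \frac{3}{5} e_{123}
step 2: -\frac{3017}{180} + \frac{61}{5} e_{1} + \frac{1}{15} e_{2} - \frac{1474}{45} e_{3} - \frac{25777}{540} e_{12} + \frac{283}{20} e_{13} - \frac{427}{60} e_{23} + \frac{374}{15} e_{123}
Answer: -\frac{3017}{180} + \frac{61}{5} e_{1} + \frac{1}{15} e_{2} - \frac{1474}{45} e_{3} - \frac{25777}{540} e_{12} + \frac{283}{20} e_{13} - \frac{427}{60} e_{23} + \frac{374}{15} e_{123}


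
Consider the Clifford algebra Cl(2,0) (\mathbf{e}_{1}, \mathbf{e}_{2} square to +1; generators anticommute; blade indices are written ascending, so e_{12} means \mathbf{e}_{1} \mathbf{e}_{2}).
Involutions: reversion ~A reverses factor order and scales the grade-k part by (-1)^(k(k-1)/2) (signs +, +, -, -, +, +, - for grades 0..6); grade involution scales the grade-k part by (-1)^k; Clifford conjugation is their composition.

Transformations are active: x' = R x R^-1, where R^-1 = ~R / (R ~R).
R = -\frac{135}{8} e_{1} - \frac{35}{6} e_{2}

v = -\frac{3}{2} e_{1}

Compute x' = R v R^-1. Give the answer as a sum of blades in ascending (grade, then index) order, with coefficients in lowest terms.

~R = -\frac{135}{8} e_{1} - \frac{35}{6} e_{2}, and R ~R = \frac{183625}{576}, so R^-1 = ~R / (\frac{183625}{576}).
R v = \frac{405}{16} - \frac{35}{4} e_{12}
Answer: -\frac{17331}{14690} e_{1} - \frac{6804}{7345} e_{2}


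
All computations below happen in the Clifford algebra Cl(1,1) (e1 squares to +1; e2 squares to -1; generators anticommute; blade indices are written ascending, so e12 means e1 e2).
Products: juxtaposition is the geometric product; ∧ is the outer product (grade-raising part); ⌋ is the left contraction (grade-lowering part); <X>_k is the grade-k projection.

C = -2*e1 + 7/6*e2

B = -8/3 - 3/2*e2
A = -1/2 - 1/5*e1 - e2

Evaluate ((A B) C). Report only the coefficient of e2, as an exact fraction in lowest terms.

step 1: -1/6 + 8/15*e1 + 41/12*e2 + 3/10*e12
step 2: -1819/360 - 1/60*e1 + 73/180*e2 + 671/90*e12
Answer: 73/180


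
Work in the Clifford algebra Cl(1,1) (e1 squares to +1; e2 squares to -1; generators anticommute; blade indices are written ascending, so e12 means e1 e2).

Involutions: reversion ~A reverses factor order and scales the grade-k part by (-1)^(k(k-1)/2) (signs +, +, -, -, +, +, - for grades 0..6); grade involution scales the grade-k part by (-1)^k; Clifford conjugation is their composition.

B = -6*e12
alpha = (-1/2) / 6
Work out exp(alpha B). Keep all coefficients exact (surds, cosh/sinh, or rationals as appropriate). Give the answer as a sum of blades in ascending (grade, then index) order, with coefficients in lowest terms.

B^2 = (-6)^2*(e12)^2 = 36*(+1) = 36 (a basis 2-blade squares to minus the product of its generators' squares).
B^2 = 36 — hyperbolic case — the even/odd split gives cosh and sinh: l = 6, alpha*l = -1/2, so exp(alpha B) = cosh(-1/2) + (sinh(-1/2)/6)*B = cosh(1/2) + (-sinh(1/2)/6)*B.
Answer: cosh(1/2) + sinh(1/2)*e12


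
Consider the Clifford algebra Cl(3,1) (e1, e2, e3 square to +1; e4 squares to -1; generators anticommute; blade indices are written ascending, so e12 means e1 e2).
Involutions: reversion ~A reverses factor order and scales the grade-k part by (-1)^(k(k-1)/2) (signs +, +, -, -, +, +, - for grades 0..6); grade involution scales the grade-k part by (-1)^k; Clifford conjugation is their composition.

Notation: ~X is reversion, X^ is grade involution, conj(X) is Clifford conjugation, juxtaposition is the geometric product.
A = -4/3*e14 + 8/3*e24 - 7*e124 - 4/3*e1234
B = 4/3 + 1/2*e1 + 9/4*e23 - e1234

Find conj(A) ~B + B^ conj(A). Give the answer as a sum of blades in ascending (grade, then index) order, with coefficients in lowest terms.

first term: -4/3 - 7*e3 - 2/3*e4 - 8/3*e13 - 11/9*e14 - 4/3*e23 - 127/18*e24 + 6*e34 - 32/3*e124 + 63/4*e134 + 2/3*e234 - 43/9*e1234
second term: -4/3 + 7*e3 - 2/3*e4 - 8/3*e13 + 43/9*e14 - 4/3*e23 - 1/18*e24 + 6*e34 - 8*e124 + 63/4*e134 + 2/3*e234 + 11/9*e1234
Answer: -8/3 - 4/3*e4 - 16/3*e13 + 32/9*e14 - 8/3*e23 - 64/9*e24 + 12*e34 - 56/3*e124 + 63/2*e134 + 4/3*e234 - 32/9*e1234


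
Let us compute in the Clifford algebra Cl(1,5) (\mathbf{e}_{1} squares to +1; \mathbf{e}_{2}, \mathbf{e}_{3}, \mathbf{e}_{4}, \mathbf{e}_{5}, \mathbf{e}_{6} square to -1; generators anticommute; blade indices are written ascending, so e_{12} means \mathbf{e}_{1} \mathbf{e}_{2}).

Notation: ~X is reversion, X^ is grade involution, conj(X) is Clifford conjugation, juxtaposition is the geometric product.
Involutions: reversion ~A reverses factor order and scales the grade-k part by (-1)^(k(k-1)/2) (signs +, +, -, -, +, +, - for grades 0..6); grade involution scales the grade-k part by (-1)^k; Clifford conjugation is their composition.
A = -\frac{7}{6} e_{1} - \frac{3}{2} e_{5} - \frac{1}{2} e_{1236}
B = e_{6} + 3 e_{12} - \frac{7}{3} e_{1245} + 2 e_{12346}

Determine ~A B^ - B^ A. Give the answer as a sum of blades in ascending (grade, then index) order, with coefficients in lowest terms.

first term: -\frac{7}{2} e_{2} + e_{4} + \frac{7}{6} e_{16} - \frac{3}{2} e_{36} + \frac{3}{2} e_{56} - \frac{1}{2} e_{123} + \frac{7}{2} e_{124} - \frac{9}{2} e_{125} + \frac{49}{18} e_{245} + \frac{7}{3} e_{2346} + \frac{7}{6} e_{3456} + 3 e_{123456}
second term: \frac{7}{2} e_{2} + e_{4} - \frac{7}{6} e_{16} - \frac{3}{2} e_{36} - \frac{3}{2} e_{56} + \frac{1}{2} e_{123} - \frac{7}{2} e_{124} - \frac{9}{2} e_{125} - \frac{49}{18} e_{245} + \frac{7}{3} e_{2346} + \frac{7}{6} e_{3456} - 3 e_{123456}
Answer: -7 e_{2} + \frac{7}{3} e_{16} + 3 e_{56} - e_{123} + 7 e_{124} + \frac{49}{9} e_{245} + 6 e_{123456}


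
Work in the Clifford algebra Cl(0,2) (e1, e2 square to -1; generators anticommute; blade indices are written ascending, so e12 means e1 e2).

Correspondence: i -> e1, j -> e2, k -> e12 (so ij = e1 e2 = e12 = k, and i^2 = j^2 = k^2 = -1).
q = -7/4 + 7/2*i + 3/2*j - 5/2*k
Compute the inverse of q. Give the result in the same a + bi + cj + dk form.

In blades: q = -7/4 + 7/2*e1 + 3/2*e2 - 5/2*e12.
With qbar = -7/4 - 7/2*e1 - 3/2*e2 + 5/2*e12 (scalar fixed, mapped units negated), q qbar = 381/16 (the sum of squared coefficients), so q^-1 = qbar / (381/16) = -28/381 - 56/381*e1 - 8/127*e2 + 40/381*e12; translating back:
Answer: -28/381 - 56/381*i - 8/127*j + 40/381*k


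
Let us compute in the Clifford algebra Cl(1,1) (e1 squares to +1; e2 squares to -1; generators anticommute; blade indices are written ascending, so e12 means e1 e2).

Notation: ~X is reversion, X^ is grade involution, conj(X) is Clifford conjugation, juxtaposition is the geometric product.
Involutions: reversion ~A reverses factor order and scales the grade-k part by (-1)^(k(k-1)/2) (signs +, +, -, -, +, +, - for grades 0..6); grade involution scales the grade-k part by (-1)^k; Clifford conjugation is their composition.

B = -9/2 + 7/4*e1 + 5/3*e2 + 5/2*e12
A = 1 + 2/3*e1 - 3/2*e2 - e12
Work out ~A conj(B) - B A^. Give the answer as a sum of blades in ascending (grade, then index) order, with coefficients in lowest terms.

first term: -32/3 + 2/3*e1 + 31/6*e2 - 773/72*e12
second term: -32/3 - 2/3*e1 - 31/6*e2 + 773/72*e12
Answer: 4/3*e1 + 31/3*e2 - 773/36*e12


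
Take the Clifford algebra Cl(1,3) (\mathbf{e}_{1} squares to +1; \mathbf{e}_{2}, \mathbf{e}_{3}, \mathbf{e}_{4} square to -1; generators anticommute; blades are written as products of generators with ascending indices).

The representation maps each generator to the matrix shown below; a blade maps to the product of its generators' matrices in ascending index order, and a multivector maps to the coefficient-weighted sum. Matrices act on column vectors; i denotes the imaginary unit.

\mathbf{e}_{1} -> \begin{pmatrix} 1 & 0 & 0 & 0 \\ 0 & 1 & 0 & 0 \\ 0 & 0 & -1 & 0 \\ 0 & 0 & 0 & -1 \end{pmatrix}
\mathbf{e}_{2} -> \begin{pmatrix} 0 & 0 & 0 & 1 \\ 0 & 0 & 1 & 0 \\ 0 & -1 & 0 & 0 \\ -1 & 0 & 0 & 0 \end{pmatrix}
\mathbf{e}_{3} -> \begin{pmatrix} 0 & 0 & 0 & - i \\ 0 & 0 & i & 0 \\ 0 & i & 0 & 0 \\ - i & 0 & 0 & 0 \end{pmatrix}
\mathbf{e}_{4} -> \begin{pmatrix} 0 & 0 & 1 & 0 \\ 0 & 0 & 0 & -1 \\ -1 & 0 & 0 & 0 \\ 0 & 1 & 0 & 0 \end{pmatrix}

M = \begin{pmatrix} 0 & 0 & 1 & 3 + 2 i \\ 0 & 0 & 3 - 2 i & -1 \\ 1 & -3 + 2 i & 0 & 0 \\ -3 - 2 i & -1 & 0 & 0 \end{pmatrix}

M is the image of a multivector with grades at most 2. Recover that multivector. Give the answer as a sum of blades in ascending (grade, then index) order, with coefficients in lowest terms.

Method: the blade images are trace-orthogonal — tr(rho(e_A) rho(e_B)^-1) = 4 if A = B and 0 otherwise — and rho(e_A)^-1 = (e_A)^2 * rho(e_A) with (e_A)^2 = +1 or -1, so the coefficient of e_A in the preimage is (e_A)^2 * tr(M rho(e_A))/4.
Nonzero projections over blades of grade <= 2: e_{2}: (e_{2})^2 = -1, tr(M rho(e_{2})) = -12, coefficient 3; e_{1} e_{3}: (e_{1} e_{3})^2 = +1, tr(M rho(e_{1} e_{3})) = -8, coefficient -2; e_{1} e_{4}: (e_{1} e_{4})^2 = +1, tr(M rho(e_{1} e_{4})) = 4, coefficient 1. Every other blade of grade <= 2 projects to 0.
Answer: 3 e_{2} - 2 e_{1} e_{3} + e_{1} e_{4}


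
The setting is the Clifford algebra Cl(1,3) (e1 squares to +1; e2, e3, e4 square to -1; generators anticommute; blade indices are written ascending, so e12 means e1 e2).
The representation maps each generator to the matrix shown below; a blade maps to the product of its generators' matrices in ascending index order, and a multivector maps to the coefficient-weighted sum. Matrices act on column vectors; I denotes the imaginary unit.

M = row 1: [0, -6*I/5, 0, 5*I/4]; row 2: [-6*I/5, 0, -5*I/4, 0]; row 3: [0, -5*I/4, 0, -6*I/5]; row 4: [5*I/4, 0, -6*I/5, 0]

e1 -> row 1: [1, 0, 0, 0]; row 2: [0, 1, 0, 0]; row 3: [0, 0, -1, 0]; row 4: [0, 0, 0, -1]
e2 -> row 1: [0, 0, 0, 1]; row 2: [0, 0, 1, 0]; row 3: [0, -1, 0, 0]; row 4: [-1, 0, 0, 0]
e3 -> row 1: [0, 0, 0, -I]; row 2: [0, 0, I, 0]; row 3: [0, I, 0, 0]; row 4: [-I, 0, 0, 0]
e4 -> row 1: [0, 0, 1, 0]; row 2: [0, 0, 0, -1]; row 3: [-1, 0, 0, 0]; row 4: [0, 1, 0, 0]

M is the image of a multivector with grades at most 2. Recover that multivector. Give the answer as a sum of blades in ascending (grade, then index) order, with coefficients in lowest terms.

Method: the blade images are trace-orthogonal — tr(rho(e_A) rho(e_B)^-1) = 4 if A = B and 0 otherwise — and rho(e_A)^-1 = (e_A)^2 * rho(e_A) with (e_A)^2 = +1 or -1, so the coefficient of e_A in the preimage is (e_A)^2 * tr(M rho(e_A))/4.
Nonzero projections over blades of grade <= 2: e3: (e3)^2 = -1, tr(M rho(e3)) = 5, coefficient -5/4; e34: (e34)^2 = -1, tr(M rho(e34)) = -24/5, coefficient 6/5. Every other blade of grade <= 2 projects to 0.
Answer: -5/4*e3 + 6/5*e34


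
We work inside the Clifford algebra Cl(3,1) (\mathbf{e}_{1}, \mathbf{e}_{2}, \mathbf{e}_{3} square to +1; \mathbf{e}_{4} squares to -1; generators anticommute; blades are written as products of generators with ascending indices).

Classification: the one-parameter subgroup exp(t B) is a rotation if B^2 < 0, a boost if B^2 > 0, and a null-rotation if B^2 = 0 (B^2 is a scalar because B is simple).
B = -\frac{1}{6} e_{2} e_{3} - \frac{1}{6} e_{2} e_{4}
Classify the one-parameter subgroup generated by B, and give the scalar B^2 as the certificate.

B^2 term by term: the squares give (-\frac{1}{6})^2*(e_{2} e_{3})^2 + (-\frac{1}{6})^2*(e_{2} e_{4})^2 = \frac{1}{36}*(-1) + \frac{1}{36}*(+1) = 0 (each basis 2-blade squares to minus the product of its generators' squares); cross terms between blades sharing an index anticommute and cancel. So B^2 = 0.
Answer: null-rotation, certificate B^2 = 0. No conjugation can change B^2 = 0; the sign gives the class.


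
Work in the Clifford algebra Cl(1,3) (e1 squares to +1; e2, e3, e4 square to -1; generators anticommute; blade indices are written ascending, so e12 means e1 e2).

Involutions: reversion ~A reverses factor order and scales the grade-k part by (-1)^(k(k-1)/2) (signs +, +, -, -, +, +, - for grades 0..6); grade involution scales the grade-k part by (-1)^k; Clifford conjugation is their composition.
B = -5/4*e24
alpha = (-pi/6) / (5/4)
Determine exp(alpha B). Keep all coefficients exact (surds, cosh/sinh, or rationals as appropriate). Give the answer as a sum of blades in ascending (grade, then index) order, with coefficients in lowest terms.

B^2 = (-5/4)^2*(e24)^2 = 25/16*(-1) = -25/16 (a basis 2-blade squares to minus the product of its generators' squares).
B^2 = -25/16 — the series telescopes trigonometrically here: l = 5/4, alpha*l = -pi/6, so exp(alpha B) = cos(-pi/6) + (sin(-pi/6)/(5/4))*B = sqrt(3)/2 + (-2/5)*B.
Answer: sqrt(3)/2 + 1/2*e24


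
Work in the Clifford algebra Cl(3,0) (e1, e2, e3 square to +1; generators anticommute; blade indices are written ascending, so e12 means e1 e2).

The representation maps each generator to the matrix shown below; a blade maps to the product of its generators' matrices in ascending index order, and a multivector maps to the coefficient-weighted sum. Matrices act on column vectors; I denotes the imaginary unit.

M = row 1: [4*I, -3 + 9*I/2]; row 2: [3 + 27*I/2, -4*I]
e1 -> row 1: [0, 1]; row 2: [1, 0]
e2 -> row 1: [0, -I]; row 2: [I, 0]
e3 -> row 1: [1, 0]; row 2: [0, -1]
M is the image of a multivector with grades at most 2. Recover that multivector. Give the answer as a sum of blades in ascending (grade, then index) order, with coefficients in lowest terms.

Method: 1, rho(e1), rho(e2), rho(e3) form a trace-orthogonal basis of the 2x2 complex matrices (tr(X Y) = 2 if X = Y, else 0), so M = m0*1 + m1*rho(e1) + m2*rho(e2) + m3*rho(e3) with m0 = tr(M)/2 = 0, m1 = tr(M rho(e1))/2 = 9*I, m2 = tr(M rho(e2))/2 = 9/2 - 3*I, m3 = tr(M rho(e3))/2 = 4*I.
Multiplying table entries, the bivector images are rho(e12) = I*rho(e3), rho(e13) = -I*rho(e2), rho(e23) = I*rho(e1); with real blade coefficients the real parts of m0..m3 are the coefficients of 1, e1, e2, e3 and the imaginary parts give the bivectors (e23: Im m1, e13: -Im m2, e12: Im m3).
Answer: 9/2*e2 + 4*e12 + 3*e13 + 9*e23


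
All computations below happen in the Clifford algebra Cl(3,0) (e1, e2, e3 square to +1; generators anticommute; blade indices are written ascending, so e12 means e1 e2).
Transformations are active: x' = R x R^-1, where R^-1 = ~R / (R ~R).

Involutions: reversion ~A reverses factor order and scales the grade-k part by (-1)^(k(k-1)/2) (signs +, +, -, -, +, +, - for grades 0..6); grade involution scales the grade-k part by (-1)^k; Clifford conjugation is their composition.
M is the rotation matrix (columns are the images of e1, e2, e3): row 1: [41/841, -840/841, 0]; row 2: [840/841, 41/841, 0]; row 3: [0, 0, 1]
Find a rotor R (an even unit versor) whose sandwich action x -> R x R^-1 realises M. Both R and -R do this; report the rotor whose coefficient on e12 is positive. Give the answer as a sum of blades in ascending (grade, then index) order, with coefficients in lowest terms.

Method: write R = a + b12*e12 + b13*e13 + b23*e23 with a^2 + b12^2 + b13^2 + b23^2 = 1 (so R^-1 = ~R). Expanding the columns R e_j ~R gives tr M = 4a^2 - 1 and, from the antisymmetric part, M21 - M12 = -4a*b12, M13 - M31 = 4a*b13, M32 - M23 = -4a*b23.
Here tr M = 923/841, so a^2 = (1 + tr M)/4 = 441/841 and a = ±21/29. Taking a = 21/29: M21 - M12 = 1680/841, M13 - M31 = 0, M32 - M23 = 0, giving b12 = -20/29, b13 = 0, b23 = 0, i.e. R = 21/29 - 20/29*e12.
Its e12 coefficient is negative, so report the other preimage -R.
Answer: -21/29 + 20/29*e12. Note: both R and -R realise this M (trace 923/841); the covering map identifies them, and the e12-coefficient sign is the tie-breaker.


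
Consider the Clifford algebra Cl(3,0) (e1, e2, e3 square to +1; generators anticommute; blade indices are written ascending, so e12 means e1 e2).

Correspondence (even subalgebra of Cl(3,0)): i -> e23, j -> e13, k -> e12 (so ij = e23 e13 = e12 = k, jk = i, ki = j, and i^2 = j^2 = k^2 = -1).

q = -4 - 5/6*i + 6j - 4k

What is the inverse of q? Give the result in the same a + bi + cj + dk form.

In blades: q = -4 - 4*e12 + 6*e13 - 5/6*e23.
With qbar = -4 + 4*e12 - 6*e13 + 5/6*e23 (scalar fixed, mapped units negated), q qbar = 2473/36 (the sum of squared coefficients), so q^-1 = qbar / (2473/36) = -144/2473 + 144/2473*e12 - 216/2473*e13 + 30/2473*e23; translating back:
Answer: -144/2473 + 30/2473*i - 216/2473*j + 144/2473*k


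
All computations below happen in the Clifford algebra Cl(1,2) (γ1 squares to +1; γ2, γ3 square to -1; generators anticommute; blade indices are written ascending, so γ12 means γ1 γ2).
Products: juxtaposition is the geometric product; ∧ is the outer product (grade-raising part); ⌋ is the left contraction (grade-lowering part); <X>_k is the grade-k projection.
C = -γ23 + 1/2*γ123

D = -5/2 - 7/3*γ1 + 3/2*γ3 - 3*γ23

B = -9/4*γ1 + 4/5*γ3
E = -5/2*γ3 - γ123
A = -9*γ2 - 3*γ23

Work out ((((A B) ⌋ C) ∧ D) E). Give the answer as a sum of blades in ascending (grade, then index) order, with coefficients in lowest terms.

step 1: 12/5*γ2 - 81/4*γ12 - 36/5*γ23 + 27/4*γ123
step 2: -423/40 + 18/5*γ1 - 309/40*γ3 + 6/5*γ13
step 3: 423/16 + 627/40*γ1 + 69/20*γ3 - 125/8*γ13 + 1269/40*γ23 - 54/5*γ123
step 4: -87/40 - 587/80*γ1 + 1019/16*γ2 - 2115/32*γ3 - 471/20*γ12 - 627/16*γ13 - 627/40*γ23 - 423/16*γ123
Answer: -87/40 - 587/80*γ1 + 1019/16*γ2 - 2115/32*γ3 - 471/20*γ12 - 627/16*γ13 - 627/40*γ23 - 423/16*γ123


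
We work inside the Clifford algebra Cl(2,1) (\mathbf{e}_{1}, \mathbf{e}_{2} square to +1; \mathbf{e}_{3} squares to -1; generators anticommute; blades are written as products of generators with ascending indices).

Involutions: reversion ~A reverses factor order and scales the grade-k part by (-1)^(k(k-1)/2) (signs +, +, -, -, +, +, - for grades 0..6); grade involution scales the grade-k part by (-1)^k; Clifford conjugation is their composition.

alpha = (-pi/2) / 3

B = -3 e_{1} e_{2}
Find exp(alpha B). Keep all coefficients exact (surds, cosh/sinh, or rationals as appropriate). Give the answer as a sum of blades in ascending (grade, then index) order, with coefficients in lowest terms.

B^2 = (-3)^2*(e_{1} e_{2})^2 = 9*(-1) = -9 (a basis 2-blade squares to minus the product of its generators' squares).
B^2 = -9 — the series telescopes trigonometrically here: l = 3, alpha*l = - \frac{\pi}{2}, so exp(alpha B) = cos(- \frac{\pi}{2}) + (sin(- \frac{\pi}{2})/3)*B = 0 + (- \frac{1}{3})*B.
Answer: e_{1} e_{2}


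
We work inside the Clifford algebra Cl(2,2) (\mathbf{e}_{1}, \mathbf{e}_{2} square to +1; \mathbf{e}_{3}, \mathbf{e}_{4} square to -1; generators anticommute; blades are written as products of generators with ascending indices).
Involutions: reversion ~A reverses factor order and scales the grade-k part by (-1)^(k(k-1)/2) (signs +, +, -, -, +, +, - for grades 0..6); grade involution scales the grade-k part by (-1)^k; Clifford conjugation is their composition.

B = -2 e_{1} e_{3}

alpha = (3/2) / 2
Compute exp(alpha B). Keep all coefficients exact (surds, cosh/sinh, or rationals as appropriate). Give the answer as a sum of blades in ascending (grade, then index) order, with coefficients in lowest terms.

B^2 = (-2)^2*(e_{1} e_{3})^2 = 4*(+1) = 4 (a basis 2-blade squares to minus the product of its generators' squares).
B^2 = 4 — hyperbolic case — the even/odd split gives cosh and sinh: l = 2, alpha*l = \frac{3}{2}, so exp(alpha B) = cosh(\frac{3}{2}) + (sinh(\frac{3}{2})/2)*B = \cosh{\left(\frac{3}{2} \right)} + (\frac{\sinh{\left(\frac{3}{2} \right)}}{2})*B.
Answer: \cosh{\left(\frac{3}{2} \right)} - \sinh{\left(\frac{3}{2} \right)} e_{1} e_{3}


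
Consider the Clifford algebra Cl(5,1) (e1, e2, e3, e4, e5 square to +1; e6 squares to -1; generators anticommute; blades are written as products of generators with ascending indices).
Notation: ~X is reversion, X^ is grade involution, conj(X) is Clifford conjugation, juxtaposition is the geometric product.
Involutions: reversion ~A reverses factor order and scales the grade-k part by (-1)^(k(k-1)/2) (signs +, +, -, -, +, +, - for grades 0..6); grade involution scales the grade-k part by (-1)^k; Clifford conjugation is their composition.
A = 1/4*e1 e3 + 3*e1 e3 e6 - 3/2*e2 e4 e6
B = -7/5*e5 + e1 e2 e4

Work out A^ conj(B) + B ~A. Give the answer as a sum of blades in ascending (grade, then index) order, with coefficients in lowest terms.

first term: 3/2*e1 e6 + 7/20*e1 e3 e5 + 1/4*e2 e3 e4 + 21/5*e1 e3 e5 e6 + 3*e2 e3 e4 e6 - 21/10*e2 e4 e5 e6
second term: -3/2*e1 e6 + 7/20*e1 e3 e5 + 1/4*e2 e3 e4 + 21/5*e1 e3 e5 e6 + 3*e2 e3 e4 e6 - 21/10*e2 e4 e5 e6
Answer: 7/10*e1 e3 e5 + 1/2*e2 e3 e4 + 42/5*e1 e3 e5 e6 + 6*e2 e3 e4 e6 - 21/5*e2 e4 e5 e6


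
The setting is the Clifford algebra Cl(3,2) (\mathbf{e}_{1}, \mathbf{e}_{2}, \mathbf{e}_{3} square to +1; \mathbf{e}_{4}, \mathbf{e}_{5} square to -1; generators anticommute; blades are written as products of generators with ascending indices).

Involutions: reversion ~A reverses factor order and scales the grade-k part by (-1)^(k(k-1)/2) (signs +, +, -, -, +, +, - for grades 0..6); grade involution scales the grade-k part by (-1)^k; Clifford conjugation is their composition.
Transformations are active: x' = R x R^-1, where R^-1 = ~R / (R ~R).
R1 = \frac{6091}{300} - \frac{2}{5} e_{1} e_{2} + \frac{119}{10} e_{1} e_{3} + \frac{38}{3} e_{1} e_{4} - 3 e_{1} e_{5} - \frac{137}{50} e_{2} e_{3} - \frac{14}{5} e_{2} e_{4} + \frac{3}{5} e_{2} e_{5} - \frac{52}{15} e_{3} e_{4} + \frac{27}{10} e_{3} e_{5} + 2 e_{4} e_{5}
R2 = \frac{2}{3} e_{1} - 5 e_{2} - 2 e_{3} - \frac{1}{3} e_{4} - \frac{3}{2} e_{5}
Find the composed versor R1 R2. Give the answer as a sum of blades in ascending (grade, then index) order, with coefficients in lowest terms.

Distribute over the terms of R2 (each basis-blade product reordered to ascending indices, repeated generators contracted through their squares):
R1 (\frac{2}{3} e_{1}) = \frac{6091}{450} e_{1} + \frac{4}{15} e_{2} - \frac{119}{15} e_{3} - \frac{76}{9} e_{4} + 2 e_{5} - \frac{137}{75} e_{1} e_{2} e_{3} - \frac{28}{15} e_{1} e_{2} e_{4} + \frac{2}{5} e_{1} e_{2} e_{5} - \frac{104}{45} e_{1} e_{3} e_{4} + \frac{9}{5} e_{1} e_{3} e_{5} + \frac{4}{3} e_{1} e_{4} e_{5}
R1 (-5 e_{2}) = 2 e_{1} - \frac{6091}{60} e_{2} - \frac{137}{10} e_{3} - 14 e_{4} + 3 e_{5} + \frac{119}{2} e_{1} e_{2} e_{3} + \frac{190}{3} e_{1} e_{2} e_{4} - 15 e_{1} e_{2} e_{5} + \frac{52}{3} e_{2} e_{3} e_{4} - \frac{27}{2} e_{2} e_{3} e_{5} - 10 e_{2} e_{4} e_{5}
R1 (-2 e_{3}) = -\frac{119}{5} e_{1} + \frac{137}{25} e_{2} - \frac{6091}{150} e_{3} - \frac{104}{15} e_{4} + \frac{27}{5} e_{5} + \frac{4}{5} e_{1} e_{2} e_{3} + \frac{76}{3} e_{1} e_{3} e_{4} - 6 e_{1} e_{3} e_{5} - \frac{28}{5} e_{2} e_{3} e_{4} + \frac{6}{5} e_{2} e_{3} e_{5} - 4 e_{3} e_{4} e_{5}
R1 (-\frac{1}{3} e_{4}) = \frac{38}{9} e_{1} - \frac{14}{15} e_{2} - \frac{52}{45} e_{3} - \frac{6091}{900} e_{4} - \frac{2}{3} e_{5} + \frac{2}{15} e_{1} e_{2} e_{4} - \frac{119}{30} e_{1} e_{3} e_{4} - e_{1} e_{4} e_{5} + \frac{137}{150} e_{2} e_{3} e_{4} + \frac{1}{5} e_{2} e_{4} e_{5} + \frac{9}{10} e_{3} e_{4} e_{5}
R1 (-\frac{3}{2} e_{5}) = -\frac{9}{2} e_{1} + \frac{9}{10} e_{2} + \frac{81}{20} e_{3} + 3 e_{4} - \frac{6091}{200} e_{5} + \frac{3}{5} e_{1} e_{2} e_{5} - \frac{357}{20} e_{1} e_{3} e_{5} - 19 e_{1} e_{4} e_{5} + \frac{411}{100} e_{2} e_{3} e_{5} + \frac{21}{5} e_{2} e_{4} e_{5} + \frac{26}{5} e_{3} e_{4} e_{5}
Summing the partial products and collecting blades:
Answer: -\frac{1922}{225} e_{1} - \frac{28741}{300} e_{2} - \frac{53411}{900} e_{3} - \frac{29831}{900} e_{4} - \frac{12433}{600} e_{5} + \frac{8771}{150} e_{1} e_{2} e_{3} + \frac{308}{5} e_{1} e_{2} e_{4} - 14 e_{1} e_{2} e_{5} + \frac{343}{18} e_{1} e_{3} e_{4} - \frac{441}{20} e_{1} e_{3} e_{5} - \frac{56}{3} e_{1} e_{4} e_{5} + \frac{1897}{150} e_{2} e_{3} e_{4} - \frac{819}{100} e_{2} e_{3} e_{5} - \frac{28}{5} e_{2} e_{4} e_{5} + \frac{21}{10} e_{3} e_{4} e_{5}


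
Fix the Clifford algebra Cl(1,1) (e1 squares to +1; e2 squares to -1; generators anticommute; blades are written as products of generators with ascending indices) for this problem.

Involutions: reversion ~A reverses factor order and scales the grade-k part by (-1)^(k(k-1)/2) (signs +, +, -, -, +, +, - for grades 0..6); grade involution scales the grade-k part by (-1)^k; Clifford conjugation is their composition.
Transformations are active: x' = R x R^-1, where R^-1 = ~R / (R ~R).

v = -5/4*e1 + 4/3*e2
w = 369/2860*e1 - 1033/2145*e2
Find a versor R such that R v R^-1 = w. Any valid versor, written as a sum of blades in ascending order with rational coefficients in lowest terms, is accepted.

A norm check does it: q(v) = q(w) = -31/144, hence R = v + w = -1603/1430*e1 + 609/715*e2 realises the map — parallel part kept, (v - w)/2 negated, v carried to w.
Answer: -1603/1430*e1 + 609/715*e2


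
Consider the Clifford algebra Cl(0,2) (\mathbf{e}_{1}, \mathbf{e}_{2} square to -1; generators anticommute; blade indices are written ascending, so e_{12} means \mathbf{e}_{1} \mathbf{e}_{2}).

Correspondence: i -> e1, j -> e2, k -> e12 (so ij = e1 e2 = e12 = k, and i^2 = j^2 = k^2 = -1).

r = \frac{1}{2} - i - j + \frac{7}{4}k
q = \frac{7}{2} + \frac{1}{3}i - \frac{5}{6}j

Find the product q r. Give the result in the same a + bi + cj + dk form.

In blades: q = \frac{7}{2} + \frac{1}{3} e_{1} - \frac{5}{6} e_{2}, r = \frac{1}{2} - e_{1} - e_{2} + \frac{7}{4} e_{12}.
Distribute q over r term by term (generator squares from the signature, products reordered to ascending indices): (\frac{7}{2})*r = \frac{7}{4} - \frac{7}{2} e_{1} - \frac{7}{2} e_{2} + \frac{49}{8} e_{12}; (\frac{1}{3} e_{1})*r = \frac{1}{3} + \frac{1}{6} e_{1} - \frac{7}{12} e_{2} - \frac{1}{3} e_{12}; (-\frac{5}{6} e_{2})*r = -\frac{5}{6} - \frac{35}{24} e_{1} - \frac{5}{12} e_{2} - \frac{5}{6} e_{12}.
Sum: \frac{5}{4} - \frac{115}{24} e_{1} - \frac{9}{2} e_{2} + \frac{119}{24} e_{12}; translating back through the correspondence:
Answer: \frac{5}{4} - \frac{115}{24}i - \frac{9}{2}j + \frac{119}{24}k


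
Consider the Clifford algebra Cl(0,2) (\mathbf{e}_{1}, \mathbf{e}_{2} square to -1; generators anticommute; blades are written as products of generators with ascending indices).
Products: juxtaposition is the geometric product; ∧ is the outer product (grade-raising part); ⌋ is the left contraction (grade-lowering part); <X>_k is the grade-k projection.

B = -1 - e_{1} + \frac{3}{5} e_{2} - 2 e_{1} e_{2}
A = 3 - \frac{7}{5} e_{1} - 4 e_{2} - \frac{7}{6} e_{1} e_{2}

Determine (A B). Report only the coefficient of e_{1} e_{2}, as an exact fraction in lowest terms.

step 1: -\frac{13}{3} + \frac{71}{10} e_{1} + \frac{25}{6} e_{2} - \frac{1451}{150} e_{1} e_{2}
Answer: -\frac{1451}{150}


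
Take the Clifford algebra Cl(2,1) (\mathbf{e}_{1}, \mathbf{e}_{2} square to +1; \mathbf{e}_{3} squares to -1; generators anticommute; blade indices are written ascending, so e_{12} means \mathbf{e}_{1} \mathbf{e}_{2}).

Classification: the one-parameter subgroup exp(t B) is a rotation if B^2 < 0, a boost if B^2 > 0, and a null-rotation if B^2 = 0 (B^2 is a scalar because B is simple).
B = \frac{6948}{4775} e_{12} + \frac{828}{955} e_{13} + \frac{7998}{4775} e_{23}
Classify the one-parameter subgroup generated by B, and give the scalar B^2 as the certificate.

B^2 term by term: the squares give (\frac{6948}{4775})^2*(e_{12})^2 + (\frac{828}{955})^2*(e_{13})^2 + (\frac{7998}{4775})^2*(e_{23})^2 = \frac{48274704}{22800625}*(-1) + \frac{685584}{912025}*(+1) + \frac{63968004}{22800625}*(+1) = \frac{36}{25} (each basis 2-blade squares to minus the product of its generators' squares); cross terms between blades sharing an index anticommute and cancel. So B^2 = \frac{36}{25}.
Answer: boost, certificate B^2 = \frac{36}{25}. Because \frac{36}{25} is invariant under every versor sandwich, the classification follows from its sign alone.


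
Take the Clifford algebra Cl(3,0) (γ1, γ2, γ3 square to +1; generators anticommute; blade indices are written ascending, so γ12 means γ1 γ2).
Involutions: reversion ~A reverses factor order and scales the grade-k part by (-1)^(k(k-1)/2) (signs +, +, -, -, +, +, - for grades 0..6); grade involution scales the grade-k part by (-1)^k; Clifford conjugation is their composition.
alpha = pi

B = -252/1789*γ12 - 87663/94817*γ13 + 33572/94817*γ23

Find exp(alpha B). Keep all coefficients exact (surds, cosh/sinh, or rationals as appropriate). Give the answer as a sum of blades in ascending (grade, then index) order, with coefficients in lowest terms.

B^2 term by term: the squares give (-252/1789)^2*(γ12)^2 + (-87663/94817)^2*(γ13)^2 + (33572/94817)^2*(γ23)^2 = 63504/3200521*(-1) + 7684801569/8990263489*(-1) + 1127079184/8990263489*(-1) = -1 (each basis 2-blade squares to minus the product of its generators' squares); cross terms between blades sharing an index anticommute and cancel. So B^2 = -1.
B^2 = -1 — since the square is negative, the closed form is circular: l = 1, alpha*l = pi, so exp(alpha B) = cos(pi) + (sin(pi)/1)*B = -1 + (0)*B.
Answer: -1


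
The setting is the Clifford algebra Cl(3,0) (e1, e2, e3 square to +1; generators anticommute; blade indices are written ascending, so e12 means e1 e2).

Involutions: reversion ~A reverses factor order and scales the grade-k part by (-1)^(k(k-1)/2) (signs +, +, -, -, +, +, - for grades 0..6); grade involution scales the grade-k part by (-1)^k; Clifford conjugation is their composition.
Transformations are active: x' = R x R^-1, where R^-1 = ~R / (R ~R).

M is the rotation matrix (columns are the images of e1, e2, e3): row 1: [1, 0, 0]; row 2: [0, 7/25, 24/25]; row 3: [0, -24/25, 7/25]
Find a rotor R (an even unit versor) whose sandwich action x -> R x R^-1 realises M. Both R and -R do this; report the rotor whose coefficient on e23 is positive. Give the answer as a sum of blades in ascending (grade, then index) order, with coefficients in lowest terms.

Method: write R = a + b12*e12 + b13*e13 + b23*e23 with a^2 + b12^2 + b13^2 + b23^2 = 1 (so R^-1 = ~R). Expanding the columns R e_j ~R gives tr M = 4a^2 - 1 and, from the antisymmetric part, M21 - M12 = -4a*b12, M13 - M31 = 4a*b13, M32 - M23 = -4a*b23.
Here tr M = 39/25, so a^2 = (1 + tr M)/4 = 16/25 and a = ±4/5. Taking a = 4/5: M21 - M12 = 0, M13 - M31 = 0, M32 - M23 = -48/25, giving b12 = 0, b13 = 0, b23 = 3/5, i.e. R = 4/5 + 3/5*e23.
Its e23 coefficient is already positive.
Answer: 4/5 + 3/5*e23. Uniqueness: Spin(3) -> SO(3) maps R and -R to the same rotation of trace 39/25; fixing the sign of the e23 coefficient removes the ambiguity.
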